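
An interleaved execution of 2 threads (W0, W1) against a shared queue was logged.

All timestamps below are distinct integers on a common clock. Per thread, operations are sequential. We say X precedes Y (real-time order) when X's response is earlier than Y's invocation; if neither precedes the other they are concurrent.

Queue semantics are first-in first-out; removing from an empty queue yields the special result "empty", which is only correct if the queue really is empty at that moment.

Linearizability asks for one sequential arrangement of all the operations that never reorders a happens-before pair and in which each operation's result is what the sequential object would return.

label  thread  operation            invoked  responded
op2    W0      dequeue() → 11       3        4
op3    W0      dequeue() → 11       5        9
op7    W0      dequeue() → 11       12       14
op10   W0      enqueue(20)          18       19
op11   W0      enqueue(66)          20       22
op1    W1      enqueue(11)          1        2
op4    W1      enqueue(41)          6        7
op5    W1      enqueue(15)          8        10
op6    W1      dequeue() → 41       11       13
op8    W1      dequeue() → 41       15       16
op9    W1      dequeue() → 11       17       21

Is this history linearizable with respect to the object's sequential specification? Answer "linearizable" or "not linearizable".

prefix check: 1..8 passes, 1..9 fails once op3's time-9 response joins
the 4 completed operations admit 2 real-time orders; each fails the queue replay
every completion of the 1 pending operation (op5) was checked; none linearizes
for example op1, op2, op3, op4 (pending dropped) fails at step 3: op3 dequeue() → 11 is not legal there
for example op1, op2, op4, op3 (pending dropped) fails at step 4: op3 dequeue() → 11 is not legal there

not linearizable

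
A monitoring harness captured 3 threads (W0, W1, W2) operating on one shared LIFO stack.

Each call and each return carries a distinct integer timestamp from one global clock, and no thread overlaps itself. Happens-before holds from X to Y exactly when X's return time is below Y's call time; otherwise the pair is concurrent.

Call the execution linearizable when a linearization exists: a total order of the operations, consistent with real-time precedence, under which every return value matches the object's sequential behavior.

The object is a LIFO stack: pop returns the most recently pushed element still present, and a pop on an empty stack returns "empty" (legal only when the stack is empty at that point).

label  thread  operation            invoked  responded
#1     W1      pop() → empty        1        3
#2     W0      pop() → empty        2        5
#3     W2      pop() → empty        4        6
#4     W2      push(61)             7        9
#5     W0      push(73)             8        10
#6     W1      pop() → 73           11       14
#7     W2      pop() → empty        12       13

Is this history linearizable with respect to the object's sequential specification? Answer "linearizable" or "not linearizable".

events 1..12 are fine; event 13 — the response of #7 at time 13 — makes the prefix non-linearizable
checked exhaustively: 6 real-time-consistent orders of 6 completed operations, zero legal LIFO stack replays
including or dropping the 1 pending operation (#6) in any combination fails
e.g. #1, #2, #3, #4, #5, #7 (pending dropped): illegal at step 6, since #7 pop() → empty cannot apply there
e.g. #1, #2, #3, #5, #4, #7 (pending dropped): illegal at step 6, since #7 pop() → empty cannot apply there

not linearizable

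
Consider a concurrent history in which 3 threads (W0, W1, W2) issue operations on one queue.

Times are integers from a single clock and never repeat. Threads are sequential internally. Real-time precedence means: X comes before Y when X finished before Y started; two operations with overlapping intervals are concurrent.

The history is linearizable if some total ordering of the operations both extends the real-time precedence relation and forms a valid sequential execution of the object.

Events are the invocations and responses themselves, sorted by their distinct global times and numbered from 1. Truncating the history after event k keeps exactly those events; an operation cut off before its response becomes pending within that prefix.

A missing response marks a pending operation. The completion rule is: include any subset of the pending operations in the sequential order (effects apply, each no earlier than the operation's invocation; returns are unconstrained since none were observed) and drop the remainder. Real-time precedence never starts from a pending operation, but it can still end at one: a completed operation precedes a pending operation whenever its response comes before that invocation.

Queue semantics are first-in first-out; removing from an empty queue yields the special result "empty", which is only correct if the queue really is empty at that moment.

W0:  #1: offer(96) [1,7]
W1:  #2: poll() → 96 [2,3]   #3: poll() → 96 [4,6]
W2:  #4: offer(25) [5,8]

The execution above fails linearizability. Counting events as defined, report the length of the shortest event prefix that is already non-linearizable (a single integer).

a valid linearization of events 1..5 exists, for instance #1, #2:
1. #1 offer(96) (pending, included), leaving queue <96>
2. #2 poll() → 96, leaving queue <>
event 6 — #3's response, time 6 — after it, nothing linearizes
including or dropping the 2 pending operations (#1, #4) in any combination fails
e.g. #2, #3 (pending dropped): illegal at step 1, since #2 poll() → 96 cannot apply there

6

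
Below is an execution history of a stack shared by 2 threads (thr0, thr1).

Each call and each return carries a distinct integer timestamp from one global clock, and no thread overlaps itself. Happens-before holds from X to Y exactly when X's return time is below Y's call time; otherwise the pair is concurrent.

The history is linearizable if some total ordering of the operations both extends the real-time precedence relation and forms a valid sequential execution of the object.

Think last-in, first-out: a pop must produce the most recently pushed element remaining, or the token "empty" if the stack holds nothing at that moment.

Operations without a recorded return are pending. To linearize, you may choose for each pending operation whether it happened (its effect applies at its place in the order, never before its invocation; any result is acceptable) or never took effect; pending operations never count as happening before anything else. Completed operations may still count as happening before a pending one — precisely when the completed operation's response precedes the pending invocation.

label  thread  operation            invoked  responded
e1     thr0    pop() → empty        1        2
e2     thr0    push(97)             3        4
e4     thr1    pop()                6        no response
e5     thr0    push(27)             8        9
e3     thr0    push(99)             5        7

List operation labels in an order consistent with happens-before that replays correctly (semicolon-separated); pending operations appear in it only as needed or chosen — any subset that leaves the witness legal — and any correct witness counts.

e1; e2; e3; e4; e5

step 1: e1 pop() → empty — stack <>
step 2: e2 push(97) — stack <97>
step 3: e3 push(99) — stack <97,99>
step 4: e4 pop() (pending, included) — stack <97>
step 5: e5 push(27) — stack <97,27>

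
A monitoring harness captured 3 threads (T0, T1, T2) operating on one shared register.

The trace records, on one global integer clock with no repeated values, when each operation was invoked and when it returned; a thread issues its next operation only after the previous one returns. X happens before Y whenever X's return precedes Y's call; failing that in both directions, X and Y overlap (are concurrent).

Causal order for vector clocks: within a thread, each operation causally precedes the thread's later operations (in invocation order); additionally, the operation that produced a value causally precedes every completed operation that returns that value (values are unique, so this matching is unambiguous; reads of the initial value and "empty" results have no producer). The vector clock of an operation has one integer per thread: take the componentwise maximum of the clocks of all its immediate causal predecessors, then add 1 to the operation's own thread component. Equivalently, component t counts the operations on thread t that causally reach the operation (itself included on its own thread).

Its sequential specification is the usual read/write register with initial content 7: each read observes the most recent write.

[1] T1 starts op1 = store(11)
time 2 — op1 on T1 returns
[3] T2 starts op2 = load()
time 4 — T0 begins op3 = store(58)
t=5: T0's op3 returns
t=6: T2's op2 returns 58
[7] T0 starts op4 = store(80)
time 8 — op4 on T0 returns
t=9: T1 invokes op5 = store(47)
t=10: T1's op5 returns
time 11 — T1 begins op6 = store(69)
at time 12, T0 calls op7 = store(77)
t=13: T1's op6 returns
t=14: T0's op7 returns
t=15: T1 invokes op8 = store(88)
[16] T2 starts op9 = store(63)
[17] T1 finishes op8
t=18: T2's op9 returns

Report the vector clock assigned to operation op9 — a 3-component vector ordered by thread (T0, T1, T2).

invoked at 1, op1 has no predecessors; its own T1 bump gives (0, 1, 0)
invoked at 4, op3 has no predecessors; its own T0 bump gives (1, 0, 0)
op5, invoked 9, takes VC(op1)=(0, 1, 0) under max, adds 1 for T1 → (0, 2, 0)
op2, invoked 3, takes VC(op3)=(1, 0, 0) under max, adds 1 for T2 → (1, 0, 1)
op4, invoked 7, takes VC(op3)=(1, 0, 0) under max, adds 1 for T0 → (2, 0, 0)
op6, invoked 11, takes VC(op5)=(0, 2, 0) under max, adds 1 for T1 → (0, 3, 0)
op9, invoked 16, takes VC(op2)=(1, 0, 1) under max, adds 1 for T2 → (1, 0, 2)
op7, invoked 12, takes VC(op4)=(2, 0, 0) under max, adds 1 for T0 → (3, 0, 0)
op8, invoked 15, takes VC(op6)=(0, 3, 0) under max, adds 1 for T1 → (0, 4, 0)
target: VC(op9) = (1, 0, 2)

(1, 0, 2)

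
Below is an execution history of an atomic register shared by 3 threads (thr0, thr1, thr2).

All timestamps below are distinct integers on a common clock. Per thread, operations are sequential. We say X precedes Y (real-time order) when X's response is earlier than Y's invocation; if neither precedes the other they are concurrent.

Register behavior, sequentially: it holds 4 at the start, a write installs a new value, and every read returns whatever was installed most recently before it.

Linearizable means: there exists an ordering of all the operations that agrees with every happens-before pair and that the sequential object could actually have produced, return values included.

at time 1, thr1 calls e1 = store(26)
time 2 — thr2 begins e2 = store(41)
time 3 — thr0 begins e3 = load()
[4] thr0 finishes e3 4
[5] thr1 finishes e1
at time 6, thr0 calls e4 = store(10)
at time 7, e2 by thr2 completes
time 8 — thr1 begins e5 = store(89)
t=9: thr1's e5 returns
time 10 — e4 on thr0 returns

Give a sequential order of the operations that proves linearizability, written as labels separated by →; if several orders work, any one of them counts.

e3 → e1 → e2 → e4 → e5

1. e3 load() → 4, leaving value 4
2. e1 store(26), leaving value 26
3. e2 store(41), leaving value 41
4. e4 store(10), leaving value 10
5. e5 store(89), leaving value 89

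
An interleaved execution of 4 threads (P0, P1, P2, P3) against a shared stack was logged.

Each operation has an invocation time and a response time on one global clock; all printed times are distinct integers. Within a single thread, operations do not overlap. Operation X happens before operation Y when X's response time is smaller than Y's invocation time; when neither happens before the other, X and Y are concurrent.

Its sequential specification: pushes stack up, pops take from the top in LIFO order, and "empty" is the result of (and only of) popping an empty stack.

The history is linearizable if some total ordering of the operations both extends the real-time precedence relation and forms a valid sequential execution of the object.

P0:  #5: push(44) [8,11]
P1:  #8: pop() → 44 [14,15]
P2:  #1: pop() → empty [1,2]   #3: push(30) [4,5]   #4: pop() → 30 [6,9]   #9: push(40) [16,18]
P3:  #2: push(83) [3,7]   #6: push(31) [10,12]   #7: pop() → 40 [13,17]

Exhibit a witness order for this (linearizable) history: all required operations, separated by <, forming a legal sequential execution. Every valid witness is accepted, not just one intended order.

step 1: #1 pop() → empty — stack <>
step 2: #2 push(83) — stack <83>
step 3: #3 push(30) — stack <83,30>
step 4: #4 pop() → 30 — stack <83>
step 5: #6 push(31) — stack <83,31>
step 6: #5 push(44) — stack <83,31,44>
step 7: #8 pop() → 44 — stack <83,31>
step 8: #9 push(40) — stack <83,31,40>
step 9: #7 pop() → 40 — stack <83,31>

#1 < #2 < #3 < #4 < #6 < #5 < #8 < #9 < #7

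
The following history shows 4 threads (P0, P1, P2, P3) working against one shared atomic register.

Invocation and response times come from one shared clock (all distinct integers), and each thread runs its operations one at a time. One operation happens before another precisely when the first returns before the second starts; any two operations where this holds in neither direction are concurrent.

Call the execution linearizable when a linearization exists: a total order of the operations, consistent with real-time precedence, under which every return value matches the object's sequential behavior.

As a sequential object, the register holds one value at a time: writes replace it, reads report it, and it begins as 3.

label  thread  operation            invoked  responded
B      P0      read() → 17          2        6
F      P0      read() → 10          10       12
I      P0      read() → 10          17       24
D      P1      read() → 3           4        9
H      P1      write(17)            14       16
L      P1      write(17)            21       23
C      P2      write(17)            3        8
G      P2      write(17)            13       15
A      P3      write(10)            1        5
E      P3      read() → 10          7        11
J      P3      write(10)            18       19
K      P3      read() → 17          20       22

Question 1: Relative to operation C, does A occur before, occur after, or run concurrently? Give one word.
A spans [1,5], C spans [3,8]
the intervals overlap in both directions

concurrent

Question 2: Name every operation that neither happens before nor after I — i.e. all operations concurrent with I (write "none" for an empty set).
concurrent with I ([17,24]): every op whose interval crosses 17..24
A [1,5]: before
B [2,6]: before
C [3,8]: before
D [4,9]: before
E [7,11]: before
F [10,12]: before
G [13,15]: before
H [14,16]: before
J [18,19]: concurrent
K [20,22]: concurrent
L [21,23]: concurrent

J, K, L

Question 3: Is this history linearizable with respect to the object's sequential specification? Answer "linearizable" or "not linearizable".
witness order: D, C, B, A, E, F, G, H, J, I, L, K
step 1: D read() → 3 — value 3
step 2: C write(17) — value 17
step 3: B read() → 17 — value 17
step 4: A write(10) — value 10
step 5: E read() → 10 — value 10
step 6: F read() → 10 — value 10
step 7: G write(17) — value 17
step 8: H write(17) — value 17
step 9: J write(10) — value 10
step 10: I read() → 10 — value 10
step 11: L write(17) — value 17
step 12: K read() → 17 — value 17

linearizable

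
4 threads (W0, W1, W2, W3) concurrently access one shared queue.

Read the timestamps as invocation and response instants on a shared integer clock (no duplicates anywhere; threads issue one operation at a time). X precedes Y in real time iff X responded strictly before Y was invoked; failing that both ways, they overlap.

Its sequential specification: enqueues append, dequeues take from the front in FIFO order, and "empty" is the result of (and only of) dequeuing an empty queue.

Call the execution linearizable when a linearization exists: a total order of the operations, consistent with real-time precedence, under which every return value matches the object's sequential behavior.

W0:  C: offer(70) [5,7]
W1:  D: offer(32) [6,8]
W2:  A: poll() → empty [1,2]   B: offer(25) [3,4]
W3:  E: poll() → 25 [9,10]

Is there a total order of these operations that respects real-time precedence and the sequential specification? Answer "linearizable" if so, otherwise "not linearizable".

linearizable

a witness: A, B, C, D, E
1. A poll() → empty, leaving queue <>
2. B offer(25), leaving queue <25>
3. C offer(70), leaving queue <25,70>
4. D offer(32), leaving queue <25,70,32>
5. E poll() → 25, leaving queue <70,32>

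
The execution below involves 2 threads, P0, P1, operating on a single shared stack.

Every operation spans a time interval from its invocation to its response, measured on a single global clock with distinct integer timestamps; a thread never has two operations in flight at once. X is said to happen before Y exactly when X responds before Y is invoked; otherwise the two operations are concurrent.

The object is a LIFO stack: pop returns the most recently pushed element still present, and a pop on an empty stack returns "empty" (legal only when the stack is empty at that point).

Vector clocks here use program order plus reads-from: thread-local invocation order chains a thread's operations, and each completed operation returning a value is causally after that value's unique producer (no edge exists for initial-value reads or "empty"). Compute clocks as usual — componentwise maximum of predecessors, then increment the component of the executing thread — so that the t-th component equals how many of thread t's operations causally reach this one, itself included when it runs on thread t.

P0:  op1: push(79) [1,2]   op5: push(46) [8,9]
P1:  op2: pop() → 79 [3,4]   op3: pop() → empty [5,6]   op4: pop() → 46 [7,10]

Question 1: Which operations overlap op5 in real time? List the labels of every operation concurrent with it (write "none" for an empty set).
op4

op5 runs from 8 to 9; window-overlapping ops are concurrent
op1 [1,2]: before
op2 [3,4]: before
op3 [5,6]: before
op4 [7,10]: concurrent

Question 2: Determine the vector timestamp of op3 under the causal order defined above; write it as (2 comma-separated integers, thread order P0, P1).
(1, 2)

invoked at 1, op1 has no predecessors; its own P0 bump gives (1, 0)
op2, invoked 3, takes VC(op1)=(1, 0) under max, adds 1 for P1 → (1, 1)
op5, invoked 8, takes VC(op1)=(1, 0) under max, adds 1 for P0 → (2, 0)
op3, invoked 5, takes VC(op2)=(1, 1) under max, adds 1 for P1 → (1, 2)
op4, invoked 7, takes VC(op3)=(1, 2), VC(op5)=(2, 0) under max, adds 1 for P1 → (2, 3)
target: VC(op3) = (1, 2)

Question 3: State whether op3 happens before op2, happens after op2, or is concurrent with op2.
after

op3 spans [5,6], op2 spans [3,4]
resp(op2)=4 < inv(op3)=5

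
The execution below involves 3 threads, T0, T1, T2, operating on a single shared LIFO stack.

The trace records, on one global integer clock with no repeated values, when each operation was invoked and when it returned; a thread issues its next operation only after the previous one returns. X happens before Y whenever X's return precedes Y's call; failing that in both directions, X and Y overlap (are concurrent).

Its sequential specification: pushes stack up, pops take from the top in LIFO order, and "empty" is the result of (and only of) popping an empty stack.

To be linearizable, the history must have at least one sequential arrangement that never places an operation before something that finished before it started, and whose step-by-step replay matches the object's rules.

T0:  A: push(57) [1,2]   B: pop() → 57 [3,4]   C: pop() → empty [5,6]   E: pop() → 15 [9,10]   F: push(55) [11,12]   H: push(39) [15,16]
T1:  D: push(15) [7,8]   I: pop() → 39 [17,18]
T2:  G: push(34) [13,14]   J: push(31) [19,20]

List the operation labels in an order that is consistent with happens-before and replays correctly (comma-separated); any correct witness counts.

1. A push(57), leaving stack <57>
2. B pop() → 57, leaving stack <>
3. C pop() → empty, leaving stack <>
4. D push(15), leaving stack <15>
5. E pop() → 15, leaving stack <>
6. F push(55), leaving stack <55>
7. G push(34), leaving stack <55,34>
8. H push(39), leaving stack <55,34,39>
9. I pop() → 39, leaving stack <55,34>
10. J push(31), leaving stack <55,34,31>

A, B, C, D, E, F, G, H, I, J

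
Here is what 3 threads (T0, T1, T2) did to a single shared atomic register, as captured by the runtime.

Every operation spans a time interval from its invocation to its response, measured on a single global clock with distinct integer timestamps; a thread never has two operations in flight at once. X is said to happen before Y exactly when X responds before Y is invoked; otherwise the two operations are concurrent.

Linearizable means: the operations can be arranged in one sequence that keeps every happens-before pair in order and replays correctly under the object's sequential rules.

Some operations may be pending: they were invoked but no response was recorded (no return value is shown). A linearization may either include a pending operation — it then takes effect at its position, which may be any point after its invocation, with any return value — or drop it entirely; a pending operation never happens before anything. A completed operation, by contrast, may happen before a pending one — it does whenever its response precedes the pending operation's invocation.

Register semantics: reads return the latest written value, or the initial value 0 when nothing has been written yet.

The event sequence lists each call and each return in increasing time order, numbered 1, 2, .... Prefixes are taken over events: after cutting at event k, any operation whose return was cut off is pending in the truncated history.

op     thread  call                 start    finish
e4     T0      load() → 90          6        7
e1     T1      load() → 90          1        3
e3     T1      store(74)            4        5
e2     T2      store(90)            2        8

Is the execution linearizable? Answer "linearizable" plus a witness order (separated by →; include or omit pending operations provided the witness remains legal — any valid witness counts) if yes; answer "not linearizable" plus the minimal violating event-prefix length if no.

the violation lands at event 7, e4's response at time 7: events 1..6 linearize, events 1..7 do not
the sole real-time-consistent order of 3 completed operations fails the atomic register replay
include/drop combinations of the 1 pending operation (e2) were all tried; none helps
one such order, e1, e3, e4 (pending dropped), breaks at step 1 where e1 load() → 90 is illegal

not linearizable — minimal violating prefix: 7 events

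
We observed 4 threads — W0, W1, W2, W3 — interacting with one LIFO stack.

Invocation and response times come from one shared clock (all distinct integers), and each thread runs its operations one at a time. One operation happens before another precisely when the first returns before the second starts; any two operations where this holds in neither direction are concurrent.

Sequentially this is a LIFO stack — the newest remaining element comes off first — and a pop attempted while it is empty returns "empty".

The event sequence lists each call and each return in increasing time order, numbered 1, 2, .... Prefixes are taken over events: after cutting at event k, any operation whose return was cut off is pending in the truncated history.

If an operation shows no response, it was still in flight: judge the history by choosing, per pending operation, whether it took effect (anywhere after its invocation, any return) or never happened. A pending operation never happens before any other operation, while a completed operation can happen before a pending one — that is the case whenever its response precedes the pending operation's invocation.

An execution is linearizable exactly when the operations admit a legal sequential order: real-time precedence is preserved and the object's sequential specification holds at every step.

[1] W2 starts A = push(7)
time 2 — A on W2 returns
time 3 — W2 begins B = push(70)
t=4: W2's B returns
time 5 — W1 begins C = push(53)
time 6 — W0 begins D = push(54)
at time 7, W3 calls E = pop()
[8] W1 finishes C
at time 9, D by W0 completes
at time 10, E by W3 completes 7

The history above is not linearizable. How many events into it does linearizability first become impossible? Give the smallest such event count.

10

a valid linearization of events 1..9 exists, for instance A, B, C, D:
step 1: A push(7) — stack <7>
step 2: B push(70) — stack <7,70>
step 3: C push(53) — stack <7,70,53>
step 4: D push(54) — stack <7,70,53,54>
once event 10 joins (E's response, time 10), exhaustive search finds no witness
for example A, B, C, D, E fails at step 5: E pop() → 7 is not legal there
for example A, B, C, E, D fails at step 4: E pop() → 7 is not legal there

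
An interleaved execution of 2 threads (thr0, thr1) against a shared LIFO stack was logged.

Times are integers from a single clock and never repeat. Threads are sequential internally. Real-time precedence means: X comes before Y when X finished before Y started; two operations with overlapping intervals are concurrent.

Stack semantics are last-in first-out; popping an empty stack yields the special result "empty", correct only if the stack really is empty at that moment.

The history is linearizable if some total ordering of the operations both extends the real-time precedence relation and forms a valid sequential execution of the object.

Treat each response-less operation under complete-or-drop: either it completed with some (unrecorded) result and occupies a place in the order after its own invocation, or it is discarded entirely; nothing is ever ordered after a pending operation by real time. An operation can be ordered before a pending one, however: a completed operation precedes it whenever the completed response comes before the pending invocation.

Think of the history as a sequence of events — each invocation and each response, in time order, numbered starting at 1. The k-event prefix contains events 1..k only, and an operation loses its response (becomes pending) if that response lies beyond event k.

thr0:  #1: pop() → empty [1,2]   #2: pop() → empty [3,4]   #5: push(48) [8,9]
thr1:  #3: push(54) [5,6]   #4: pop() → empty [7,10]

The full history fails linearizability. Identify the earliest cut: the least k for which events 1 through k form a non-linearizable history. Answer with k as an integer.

10

a valid linearization of events 1..9 exists, for instance #1, #2, #3, #4, #5:
step 1: #1 pop() → empty — stack <>
step 2: #2 pop() → empty — stack <>
step 3: #3 push(54) — stack <54>
step 4: #4 pop() (pending, included) — stack <>
step 5: #5 push(48) — stack <48>
event 10 — #4's response, time 10 — after it, nothing linearizes
e.g. #1, #2, #3, #4, #5: illegal at step 4, since #4 pop() → empty cannot apply there
e.g. #1, #2, #3, #5, #4: illegal at step 5, since #4 pop() → empty cannot apply there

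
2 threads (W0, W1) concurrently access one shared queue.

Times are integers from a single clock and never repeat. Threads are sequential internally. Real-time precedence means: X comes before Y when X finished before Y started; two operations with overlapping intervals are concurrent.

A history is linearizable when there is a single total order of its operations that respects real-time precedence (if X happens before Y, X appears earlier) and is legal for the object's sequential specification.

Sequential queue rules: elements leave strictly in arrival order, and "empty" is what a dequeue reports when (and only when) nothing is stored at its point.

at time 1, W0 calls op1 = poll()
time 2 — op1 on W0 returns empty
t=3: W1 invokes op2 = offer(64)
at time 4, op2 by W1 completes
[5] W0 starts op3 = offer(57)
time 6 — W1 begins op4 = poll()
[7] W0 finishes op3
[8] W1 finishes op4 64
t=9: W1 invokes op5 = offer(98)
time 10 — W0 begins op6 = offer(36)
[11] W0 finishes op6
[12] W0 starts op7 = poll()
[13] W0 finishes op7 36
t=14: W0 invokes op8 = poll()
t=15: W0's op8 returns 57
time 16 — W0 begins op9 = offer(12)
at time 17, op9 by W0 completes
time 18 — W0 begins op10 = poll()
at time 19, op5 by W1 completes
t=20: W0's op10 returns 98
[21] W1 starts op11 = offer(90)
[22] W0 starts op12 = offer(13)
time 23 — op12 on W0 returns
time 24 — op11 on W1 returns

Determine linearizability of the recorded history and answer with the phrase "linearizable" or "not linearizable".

not linearizable

already the first 13 events (up to op7's response at time 13) admit no linearization; the first 12 still do
2 orders of the 6 completed queue ops respect real time; none is legal
include/drop combinations of the 1 pending operation (op5) were all tried; none helps
e.g. op1, op2, op3, op4, op6, op7 (pending dropped): illegal at step 6, since op7 poll() → 36 cannot apply there
e.g. op1, op2, op4, op3, op6, op7 (pending dropped): illegal at step 6, since op7 poll() → 36 cannot apply there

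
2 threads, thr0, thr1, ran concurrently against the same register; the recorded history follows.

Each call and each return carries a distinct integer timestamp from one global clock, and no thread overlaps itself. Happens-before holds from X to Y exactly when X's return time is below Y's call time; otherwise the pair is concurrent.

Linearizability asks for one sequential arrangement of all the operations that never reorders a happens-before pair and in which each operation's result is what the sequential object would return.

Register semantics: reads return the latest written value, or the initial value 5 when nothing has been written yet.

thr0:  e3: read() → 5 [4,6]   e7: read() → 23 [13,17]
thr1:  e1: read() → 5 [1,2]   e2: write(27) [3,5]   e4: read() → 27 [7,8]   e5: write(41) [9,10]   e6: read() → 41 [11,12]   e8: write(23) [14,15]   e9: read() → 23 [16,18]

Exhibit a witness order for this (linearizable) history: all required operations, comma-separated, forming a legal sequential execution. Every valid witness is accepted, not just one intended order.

e1, e3, e2, e4, e5, e6, e8, e7, e9

after step 1 (e1 read() → 5): value 5
after step 2 (e3 read() → 5): value 5
after step 3 (e2 write(27)): value 27
after step 4 (e4 read() → 27): value 27
after step 5 (e5 write(41)): value 41
after step 6 (e6 read() → 41): value 41
after step 7 (e8 write(23)): value 23
after step 8 (e7 read() → 23): value 23
after step 9 (e9 read() → 23): value 23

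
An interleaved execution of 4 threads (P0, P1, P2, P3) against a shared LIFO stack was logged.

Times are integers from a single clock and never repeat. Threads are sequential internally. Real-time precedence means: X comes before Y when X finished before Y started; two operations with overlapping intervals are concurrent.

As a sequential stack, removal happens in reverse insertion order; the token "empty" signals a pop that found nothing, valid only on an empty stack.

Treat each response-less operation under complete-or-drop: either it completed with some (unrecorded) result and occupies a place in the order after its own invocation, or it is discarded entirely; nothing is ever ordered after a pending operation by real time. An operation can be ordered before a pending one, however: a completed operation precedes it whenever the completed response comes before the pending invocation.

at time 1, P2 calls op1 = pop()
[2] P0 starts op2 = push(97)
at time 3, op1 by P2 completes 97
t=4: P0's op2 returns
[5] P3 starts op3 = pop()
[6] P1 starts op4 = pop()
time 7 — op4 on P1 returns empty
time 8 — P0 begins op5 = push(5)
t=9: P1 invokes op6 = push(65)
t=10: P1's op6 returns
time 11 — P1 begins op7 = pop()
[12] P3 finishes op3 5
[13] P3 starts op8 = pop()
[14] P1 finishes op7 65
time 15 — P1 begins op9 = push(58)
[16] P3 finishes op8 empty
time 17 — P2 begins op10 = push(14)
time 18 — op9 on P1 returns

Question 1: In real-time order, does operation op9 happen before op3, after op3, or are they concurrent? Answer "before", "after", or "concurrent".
after

op9 spans [15,18], op3 spans [5,12]
resp(op3)=12 < inv(op9)=15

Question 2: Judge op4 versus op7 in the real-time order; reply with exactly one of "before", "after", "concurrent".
before

op4 spans [6,7], op7 spans [11,14]
resp(op4)=7 < inv(op7)=11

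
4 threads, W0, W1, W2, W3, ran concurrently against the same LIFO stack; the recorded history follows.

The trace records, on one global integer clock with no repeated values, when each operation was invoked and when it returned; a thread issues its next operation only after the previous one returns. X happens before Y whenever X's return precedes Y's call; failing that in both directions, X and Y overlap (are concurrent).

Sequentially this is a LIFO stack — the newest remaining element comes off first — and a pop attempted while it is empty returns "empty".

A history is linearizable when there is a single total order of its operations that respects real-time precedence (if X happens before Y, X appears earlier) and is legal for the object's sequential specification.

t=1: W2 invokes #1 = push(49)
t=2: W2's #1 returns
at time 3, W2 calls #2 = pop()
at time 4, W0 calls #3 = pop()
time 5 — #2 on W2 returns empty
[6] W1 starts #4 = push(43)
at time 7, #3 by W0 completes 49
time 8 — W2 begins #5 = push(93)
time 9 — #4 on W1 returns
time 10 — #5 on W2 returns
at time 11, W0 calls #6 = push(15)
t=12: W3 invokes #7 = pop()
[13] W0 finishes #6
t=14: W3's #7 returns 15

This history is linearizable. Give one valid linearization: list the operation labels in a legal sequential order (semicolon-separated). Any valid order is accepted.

step 1: #1 push(49) — stack <49>
step 2: #3 pop() → 49 — stack <>
step 3: #2 pop() → empty — stack <>
step 4: #4 push(43) — stack <43>
step 5: #5 push(93) — stack <43,93>
step 6: #6 push(15) — stack <43,93,15>
step 7: #7 pop() → 15 — stack <43,93>

#1; #3; #2; #4; #5; #6; #7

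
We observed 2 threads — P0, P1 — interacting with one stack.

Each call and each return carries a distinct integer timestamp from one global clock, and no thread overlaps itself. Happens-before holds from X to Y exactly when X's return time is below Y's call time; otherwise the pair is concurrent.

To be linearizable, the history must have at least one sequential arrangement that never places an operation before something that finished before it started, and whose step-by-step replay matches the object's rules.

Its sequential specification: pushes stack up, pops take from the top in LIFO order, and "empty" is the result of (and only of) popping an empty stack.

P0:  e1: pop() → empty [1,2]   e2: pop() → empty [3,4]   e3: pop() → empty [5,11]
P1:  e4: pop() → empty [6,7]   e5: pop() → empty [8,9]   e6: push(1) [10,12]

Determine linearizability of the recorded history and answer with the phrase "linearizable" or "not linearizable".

one valid linearization: e1, e2, e3, e4, e5, e6
after step 1 (e1 pop() → empty): stack <>
after step 2 (e2 pop() → empty): stack <>
after step 3 (e3 pop() → empty): stack <>
after step 4 (e4 pop() → empty): stack <>
after step 5 (e5 pop() → empty): stack <>
after step 6 (e6 push(1)): stack <1>

linearizable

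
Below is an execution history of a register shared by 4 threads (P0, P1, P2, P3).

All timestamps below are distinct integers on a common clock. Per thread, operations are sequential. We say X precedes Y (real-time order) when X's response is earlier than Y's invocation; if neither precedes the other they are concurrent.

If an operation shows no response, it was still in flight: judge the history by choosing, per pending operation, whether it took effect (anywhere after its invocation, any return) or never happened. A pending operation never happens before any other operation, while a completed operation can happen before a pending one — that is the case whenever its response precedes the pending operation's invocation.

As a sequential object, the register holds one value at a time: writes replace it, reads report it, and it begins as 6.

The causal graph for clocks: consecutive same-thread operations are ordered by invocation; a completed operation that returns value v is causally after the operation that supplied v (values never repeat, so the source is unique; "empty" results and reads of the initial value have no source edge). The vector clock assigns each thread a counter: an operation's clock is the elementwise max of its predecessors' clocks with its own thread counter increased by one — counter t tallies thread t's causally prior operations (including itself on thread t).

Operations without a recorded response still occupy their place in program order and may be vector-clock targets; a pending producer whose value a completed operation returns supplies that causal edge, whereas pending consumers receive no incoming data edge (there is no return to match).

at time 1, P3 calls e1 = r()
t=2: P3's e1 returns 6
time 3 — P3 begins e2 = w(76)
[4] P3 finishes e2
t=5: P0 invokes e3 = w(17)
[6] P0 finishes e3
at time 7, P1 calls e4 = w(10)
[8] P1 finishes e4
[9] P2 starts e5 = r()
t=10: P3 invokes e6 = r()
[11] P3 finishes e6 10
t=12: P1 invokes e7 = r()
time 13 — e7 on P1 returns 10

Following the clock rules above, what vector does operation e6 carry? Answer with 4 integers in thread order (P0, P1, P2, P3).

(0, 1, 0, 3)

root op e1, invoked 1: fresh clock plus P3's own tick → (0, 0, 0, 1)
root op e5, invoked 9: fresh clock plus P2's own tick → (0, 0, 1, 0)
root op e4, invoked 7: fresh clock plus P1's own tick → (0, 1, 0, 0)
root op e3, invoked 5: fresh clock plus P0's own tick → (1, 0, 0, 0)
e2, invoked 3, takes VC(e1)=(0, 0, 0, 1) under max, adds 1 for P3 → (0, 0, 0, 2)
e7, invoked 12, takes VC(e4)=(0, 1, 0, 0) under max, adds 1 for P1 → (0, 2, 0, 0)
e6, invoked 10, takes VC(e2)=(0, 0, 0, 2), VC(e4)=(0, 1, 0, 0) under max, adds 1 for P3 → (0, 1, 0, 3)
target: VC(e6) = (0, 1, 0, 3)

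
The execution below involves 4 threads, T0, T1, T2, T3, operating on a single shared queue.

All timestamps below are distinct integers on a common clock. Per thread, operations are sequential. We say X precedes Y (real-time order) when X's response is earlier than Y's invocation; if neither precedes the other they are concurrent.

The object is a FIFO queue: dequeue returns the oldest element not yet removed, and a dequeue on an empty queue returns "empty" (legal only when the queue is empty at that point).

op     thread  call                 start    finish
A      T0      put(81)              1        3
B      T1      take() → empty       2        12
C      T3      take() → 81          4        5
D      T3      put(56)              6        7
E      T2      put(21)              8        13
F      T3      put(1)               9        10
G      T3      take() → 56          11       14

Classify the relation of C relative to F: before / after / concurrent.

before

C spans [4,5], F spans [9,10]
resp(C)=5 < inv(F)=9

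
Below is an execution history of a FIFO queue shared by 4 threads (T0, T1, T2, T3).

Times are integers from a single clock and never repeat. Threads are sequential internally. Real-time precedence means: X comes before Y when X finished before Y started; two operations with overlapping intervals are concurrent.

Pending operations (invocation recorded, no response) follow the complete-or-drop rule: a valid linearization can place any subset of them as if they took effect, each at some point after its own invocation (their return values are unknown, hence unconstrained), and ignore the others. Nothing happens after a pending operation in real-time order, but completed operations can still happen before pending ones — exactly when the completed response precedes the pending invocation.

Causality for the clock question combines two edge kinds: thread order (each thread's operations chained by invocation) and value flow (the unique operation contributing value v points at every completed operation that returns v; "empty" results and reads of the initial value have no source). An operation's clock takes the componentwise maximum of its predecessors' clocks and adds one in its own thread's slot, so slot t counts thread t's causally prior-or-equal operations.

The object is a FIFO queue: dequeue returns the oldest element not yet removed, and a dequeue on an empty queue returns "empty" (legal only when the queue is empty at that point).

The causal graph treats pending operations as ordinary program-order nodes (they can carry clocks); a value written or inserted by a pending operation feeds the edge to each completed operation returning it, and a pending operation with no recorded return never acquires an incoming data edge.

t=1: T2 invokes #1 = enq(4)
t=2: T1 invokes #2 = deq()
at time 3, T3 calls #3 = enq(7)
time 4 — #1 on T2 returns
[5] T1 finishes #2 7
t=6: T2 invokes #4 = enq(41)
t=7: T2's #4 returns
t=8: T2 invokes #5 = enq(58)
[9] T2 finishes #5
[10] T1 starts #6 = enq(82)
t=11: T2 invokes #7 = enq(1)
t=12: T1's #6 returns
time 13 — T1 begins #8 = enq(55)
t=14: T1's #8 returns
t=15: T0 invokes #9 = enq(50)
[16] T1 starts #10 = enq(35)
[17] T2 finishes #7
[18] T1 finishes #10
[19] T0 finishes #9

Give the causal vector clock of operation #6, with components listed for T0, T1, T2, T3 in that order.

(0, 2, 0, 1)

#3 (invocation 3): nothing precedes it; T3's component alone gives (0, 0, 0, 1)
#1 (invocation 1): nothing precedes it; T2's component alone gives (0, 0, 1, 0)
#9 (invocation 15): nothing precedes it; T0's component alone gives (1, 0, 0, 0)
#4 (invocation 6): componentwise max over VC(#1)=(0, 0, 1, 0), +1 at T2, giving (0, 0, 2, 0)
#2 (invocation 2): componentwise max over VC(#3)=(0, 0, 0, 1), +1 at T1, giving (0, 1, 0, 1)
#5 (invocation 8): componentwise max over VC(#4)=(0, 0, 2, 0), +1 at T2, giving (0, 0, 3, 0)
#6 (invocation 10): componentwise max over VC(#2)=(0, 1, 0, 1), +1 at T1, giving (0, 2, 0, 1)
#7 (invocation 11): componentwise max over VC(#5)=(0, 0, 3, 0), +1 at T2, giving (0, 0, 4, 0)
#8 (invocation 13): componentwise max over VC(#6)=(0, 2, 0, 1), +1 at T1, giving (0, 3, 0, 1)
#10 (invocation 16): componentwise max over VC(#8)=(0, 3, 0, 1), +1 at T1, giving (0, 4, 0, 1)
target: VC(#6) = (0, 2, 0, 1)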